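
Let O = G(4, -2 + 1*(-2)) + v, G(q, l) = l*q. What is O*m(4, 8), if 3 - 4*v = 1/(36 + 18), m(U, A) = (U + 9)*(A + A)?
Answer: -85670/27 ≈ -3173.0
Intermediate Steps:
m(U, A) = 2*A*(9 + U) (m(U, A) = (9 + U)*(2*A) = 2*A*(9 + U))
v = 161/216 (v = 3/4 - 1/(4*(36 + 18)) = 3/4 - 1/4/54 = 3/4 - 1/4*1/54 = 3/4 - 1/216 = 161/216 ≈ 0.74537)
O = -3295/216 (O = (-2 + 1*(-2))*4 + 161/216 = (-2 - 2)*4 + 161/216 = -4*4 + 161/216 = -16 + 161/216 = -3295/216 ≈ -15.255)
O*m(4, 8) = -3295*8*(9 + 4)/108 = -3295*8*13/108 = -3295/216*208 = -85670/27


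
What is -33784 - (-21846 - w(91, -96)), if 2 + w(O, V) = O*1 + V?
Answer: -11945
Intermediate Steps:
w(O, V) = -2 + O + V (w(O, V) = -2 + (O*1 + V) = -2 + (O + V) = -2 + O + V)
-33784 - (-21846 - w(91, -96)) = -33784 - (-21846 - (-2 + 91 - 96)) = -33784 - (-21846 - 1*(-7)) = -33784 - (-21846 + 7) = -33784 - 1*(-21839) = -33784 + 21839 = -11945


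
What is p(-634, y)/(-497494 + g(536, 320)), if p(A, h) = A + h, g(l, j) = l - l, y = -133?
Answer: 767/497494 ≈ 0.0015417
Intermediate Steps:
g(l, j) = 0
p(-634, y)/(-497494 + g(536, 320)) = (-634 - 133)/(-497494 + 0) = -767/(-497494) = -767*(-1/497494) = 767/497494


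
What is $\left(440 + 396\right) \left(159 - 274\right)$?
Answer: $-96140$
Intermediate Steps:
$\left(440 + 396\right) \left(159 - 274\right) = 836 \left(-115\right) = -96140$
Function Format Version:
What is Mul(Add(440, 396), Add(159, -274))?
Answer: -96140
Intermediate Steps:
Mul(Add(440, 396), Add(159, -274)) = Mul(836, -115) = -96140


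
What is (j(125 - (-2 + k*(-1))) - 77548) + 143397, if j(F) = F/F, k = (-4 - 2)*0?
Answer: 65850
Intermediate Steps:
k = 0 (k = -6*0 = 0)
j(F) = 1
(j(125 - (-2 + k*(-1))) - 77548) + 143397 = (1 - 77548) + 143397 = -77547 + 143397 = 65850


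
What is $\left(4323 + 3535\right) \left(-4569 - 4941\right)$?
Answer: $-74729580$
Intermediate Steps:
$\left(4323 + 3535\right) \left(-4569 - 4941\right) = 7858 \left(-9510\right) = -74729580$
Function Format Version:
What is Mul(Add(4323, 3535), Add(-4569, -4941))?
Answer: -74729580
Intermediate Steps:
Mul(Add(4323, 3535), Add(-4569, -4941)) = Mul(7858, -9510) = -74729580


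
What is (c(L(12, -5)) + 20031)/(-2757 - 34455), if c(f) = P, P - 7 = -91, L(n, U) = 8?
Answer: -6649/12404 ≈ -0.53604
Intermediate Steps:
P = -84 (P = 7 - 91 = -84)
c(f) = -84
(c(L(12, -5)) + 20031)/(-2757 - 34455) = (-84 + 20031)/(-2757 - 34455) = 19947/(-37212) = 19947*(-1/37212) = -6649/12404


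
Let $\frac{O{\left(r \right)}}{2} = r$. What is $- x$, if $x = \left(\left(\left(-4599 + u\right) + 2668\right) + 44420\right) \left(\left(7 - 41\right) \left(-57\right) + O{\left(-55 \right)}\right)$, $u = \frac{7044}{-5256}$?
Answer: $- \frac{17009169830}{219} \approx -7.7667 \cdot 10^{7}$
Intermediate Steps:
$u = - \frac{587}{438}$ ($u = 7044 \left(- \frac{1}{5256}\right) = - \frac{587}{438} \approx -1.3402$)
$O{\left(r \right)} = 2 r$
$x = \frac{17009169830}{219}$ ($x = \left(\left(\left(-4599 - \frac{587}{438}\right) + 2668\right) + 44420\right) \left(\left(7 - 41\right) \left(-57\right) + 2 \left(-55\right)\right) = \left(\left(- \frac{2014949}{438} + 2668\right) + 44420\right) \left(\left(-34\right) \left(-57\right) - 110\right) = \left(- \frac{846365}{438} + 44420\right) \left(1938 - 110\right) = \frac{18609595}{438} \cdot 1828 = \frac{17009169830}{219} \approx 7.7667 \cdot 10^{7}$)
$- x = \left(-1\right) \frac{17009169830}{219} = - \frac{17009169830}{219}$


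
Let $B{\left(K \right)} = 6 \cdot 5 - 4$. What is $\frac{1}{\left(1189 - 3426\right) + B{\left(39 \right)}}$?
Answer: $- \frac{1}{2211} \approx -0.00045228$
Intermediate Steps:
$B{\left(K \right)} = 26$ ($B{\left(K \right)} = 30 - 4 = 26$)
$\frac{1}{\left(1189 - 3426\right) + B{\left(39 \right)}} = \frac{1}{\left(1189 - 3426\right) + 26} = \frac{1}{-2237 + 26} = \frac{1}{-2211} = - \frac{1}{2211}$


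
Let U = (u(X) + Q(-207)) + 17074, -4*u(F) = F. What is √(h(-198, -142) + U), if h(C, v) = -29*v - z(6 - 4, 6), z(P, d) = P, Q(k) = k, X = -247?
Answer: √84179/2 ≈ 145.07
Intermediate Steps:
u(F) = -F/4
U = 67715/4 (U = (-¼*(-247) - 207) + 17074 = (247/4 - 207) + 17074 = -581/4 + 17074 = 67715/4 ≈ 16929.)
h(C, v) = -2 - 29*v (h(C, v) = -29*v - (6 - 4) = -29*v - 1*2 = -29*v - 2 = -2 - 29*v)
√(h(-198, -142) + U) = √((-2 - 29*(-142)) + 67715/4) = √((-2 + 4118) + 67715/4) = √(4116 + 67715/4) = √(84179/4) = √84179/2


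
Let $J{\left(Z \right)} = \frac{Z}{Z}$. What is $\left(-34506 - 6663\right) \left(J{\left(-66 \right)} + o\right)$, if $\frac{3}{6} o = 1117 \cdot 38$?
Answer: $-3494959917$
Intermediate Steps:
$o = 84892$ ($o = 2 \cdot 1117 \cdot 38 = 2 \cdot 42446 = 84892$)
$J{\left(Z \right)} = 1$
$\left(-34506 - 6663\right) \left(J{\left(-66 \right)} + o\right) = \left(-34506 - 6663\right) \left(1 + 84892\right) = \left(-41169\right) 84893 = -3494959917$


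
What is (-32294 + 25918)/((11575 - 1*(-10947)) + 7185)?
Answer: -6376/29707 ≈ -0.21463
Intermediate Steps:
(-32294 + 25918)/((11575 - 1*(-10947)) + 7185) = -6376/((11575 + 10947) + 7185) = -6376/(22522 + 7185) = -6376/29707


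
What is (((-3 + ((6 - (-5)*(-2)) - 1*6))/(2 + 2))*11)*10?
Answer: -715/2 ≈ -357.50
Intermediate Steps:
(((-3 + ((6 - (-5)*(-2)) - 1*6))/(2 + 2))*11)*10 = (((-3 + ((6 - 1*10) - 6))/4)*11)*10 = (((-3 + ((6 - 10) - 6))*(¼))*11)*10 = (((-3 + (-4 - 6))*(¼))*11)*10 = (((-3 - 10)*(¼))*11)*10 = (-13*¼*11)*10 = -13/4*11*10 = -143/4*10 = -715/2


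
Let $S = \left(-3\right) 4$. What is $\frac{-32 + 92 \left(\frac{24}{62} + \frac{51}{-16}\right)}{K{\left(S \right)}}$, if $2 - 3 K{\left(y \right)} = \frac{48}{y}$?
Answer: $- \frac{35915}{248} \approx -144.82$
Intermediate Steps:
$S = -12$
$K{\left(y \right)} = \frac{2}{3} - \frac{16}{y}$ ($K{\left(y \right)} = \frac{2}{3} - \frac{48 \frac{1}{y}}{3} = \frac{2}{3} - \frac{16}{y}$)
$\frac{-32 + 92 \left(\frac{24}{62} + \frac{51}{-16}\right)}{K{\left(S \right)}} = \frac{-32 + 92 \left(\frac{24}{62} + \frac{51}{-16}\right)}{\frac{2}{3} - \frac{16}{-12}} = \frac{-32 + 92 \left(24 \cdot \frac{1}{62} + 51 \left(- \frac{1}{16}\right)\right)}{\frac{2}{3} - - \frac{4}{3}} = \frac{-32 + 92 \left(\frac{12}{31} - \frac{51}{16}\right)}{\frac{2}{3} + \frac{4}{3}} = \frac{-32 + 92 \left(- \frac{1389}{496}\right)}{2} = \left(-32 - \frac{31947}{124}\right) \frac{1}{2} = \left(- \frac{35915}{124}\right) \frac{1}{2} = - \frac{35915}{248}$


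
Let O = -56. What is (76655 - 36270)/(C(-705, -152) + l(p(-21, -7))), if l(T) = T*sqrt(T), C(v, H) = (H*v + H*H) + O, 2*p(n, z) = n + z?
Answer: 657306260/2119265751 + 282695*I*sqrt(14)/8477063004 ≈ 0.31016 + 0.00012478*I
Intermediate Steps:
p(n, z) = n/2 + z/2 (p(n, z) = (n + z)/2 = n/2 + z/2)
C(v, H) = -56 + H**2 + H*v (C(v, H) = (H*v + H*H) - 56 = (H*v + H**2) - 56 = (H**2 + H*v) - 56 = -56 + H**2 + H*v)
l(T) = T**(3/2)
(76655 - 36270)/(C(-705, -152) + l(p(-21, -7))) = (76655 - 36270)/((-56 + (-152)**2 - 152*(-705)) + ((1/2)*(-21) + (1/2)*(-7))**(3/2)) = 40385/((-56 + 23104 + 107160) + (-21/2 - 7/2)**(3/2)) = 40385/(130208 + (-14)**(3/2)) = 40385/(130208 - 14*I*sqrt(14))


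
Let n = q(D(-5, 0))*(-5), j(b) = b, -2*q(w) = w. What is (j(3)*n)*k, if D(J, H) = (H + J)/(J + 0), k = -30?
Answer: -225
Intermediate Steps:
D(J, H) = (H + J)/J
q(w) = -w/2
n = 5/2 (n = -(0 - 5)/(2*(-5))*(-5) = -(-1)*(-5)/10*(-5) = -½*1*(-5) = -½*(-5) = 5/2 ≈ 2.5000)
(j(3)*n)*k = (3*(5/2))*(-30) = (15/2)*(-30) = -225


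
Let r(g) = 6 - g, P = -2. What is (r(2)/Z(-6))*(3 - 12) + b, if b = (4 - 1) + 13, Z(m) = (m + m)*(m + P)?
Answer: 125/8 ≈ 15.625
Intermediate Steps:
Z(m) = 2*m*(-2 + m) (Z(m) = (m + m)*(m - 2) = (2*m)*(-2 + m) = 2*m*(-2 + m))
b = 16 (b = 3 + 13 = 16)
(r(2)/Z(-6))*(3 - 12) + b = ((6 - 1*2)/((2*(-6)*(-2 - 6))))*(3 - 12) + 16 = ((6 - 2)/((2*(-6)*(-8))))*(-9) + 16 = (4/96)*(-9) + 16 = (4*(1/96))*(-9) + 16 = (1/24)*(-9) + 16 = -3/8 + 16 = 125/8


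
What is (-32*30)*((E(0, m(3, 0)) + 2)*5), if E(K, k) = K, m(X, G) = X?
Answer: -9600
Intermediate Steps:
(-32*30)*((E(0, m(3, 0)) + 2)*5) = (-32*30)*((0 + 2)*5) = -1920*5 = -960*10 = -9600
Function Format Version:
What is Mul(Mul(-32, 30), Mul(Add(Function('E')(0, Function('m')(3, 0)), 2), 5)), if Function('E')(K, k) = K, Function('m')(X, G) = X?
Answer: -9600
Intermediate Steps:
Mul(Mul(-32, 30), Mul(Add(Function('E')(0, Function('m')(3, 0)), 2), 5)) = Mul(Mul(-32, 30), Mul(Add(0, 2), 5)) = Mul(-960, Mul(2, 5)) = Mul(-960, 10) = -9600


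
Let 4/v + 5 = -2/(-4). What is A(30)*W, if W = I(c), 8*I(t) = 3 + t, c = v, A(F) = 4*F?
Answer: 95/3 ≈ 31.667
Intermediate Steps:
v = -8/9 (v = 4/(-5 - 2/(-4)) = 4/(-5 - 2*(-1/4)) = 4/(-5 + 1/2) = 4/(-9/2) = 4*(-2/9) = -8/9 ≈ -0.88889)
c = -8/9 ≈ -0.88889
I(t) = 3/8 + t/8 (I(t) = (3 + t)/8 = 3/8 + t/8)
W = 19/72 (W = 3/8 + (1/8)*(-8/9) = 3/8 - 1/9 = 19/72 ≈ 0.26389)
A(30)*W = (4*30)*(19/72) = 120*(19/72) = 95/3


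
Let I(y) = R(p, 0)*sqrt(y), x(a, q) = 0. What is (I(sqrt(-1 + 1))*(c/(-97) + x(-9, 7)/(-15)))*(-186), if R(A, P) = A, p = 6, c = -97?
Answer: 0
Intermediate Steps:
I(y) = 6*sqrt(y)
(I(sqrt(-1 + 1))*(c/(-97) + x(-9, 7)/(-15)))*(-186) = ((6*sqrt(sqrt(-1 + 1)))*(-97/(-97) + 0/(-15)))*(-186) = ((6*sqrt(sqrt(0)))*(-97*(-1/97) + 0*(-1/15)))*(-186) = ((6*sqrt(0))*(1 + 0))*(-186) = ((6*0)*1)*(-186) = (0*1)*(-186) = 0*(-186) = 0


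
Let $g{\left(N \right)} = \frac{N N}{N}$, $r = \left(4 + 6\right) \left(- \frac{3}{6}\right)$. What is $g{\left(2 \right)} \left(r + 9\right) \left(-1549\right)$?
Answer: $-12392$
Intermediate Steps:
$r = -5$ ($r = 10 \left(\left(-3\right) \frac{1}{6}\right) = 10 \left(- \frac{1}{2}\right) = -5$)
$g{\left(N \right)} = N$ ($g{\left(N \right)} = \frac{N^{2}}{N} = N$)
$g{\left(2 \right)} \left(r + 9\right) \left(-1549\right) = 2 \left(-5 + 9\right) \left(-1549\right) = 2 \cdot 4 \left(-1549\right) = 8 \left(-1549\right) = -12392$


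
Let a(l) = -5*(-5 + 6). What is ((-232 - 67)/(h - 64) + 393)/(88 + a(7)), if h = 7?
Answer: 22700/4731 ≈ 4.7981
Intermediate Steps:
a(l) = -5 (a(l) = -5*1 = -5)
((-232 - 67)/(h - 64) + 393)/(88 + a(7)) = ((-232 - 67)/(7 - 64) + 393)/(88 - 5) = (-299/(-57) + 393)/83 = (-299*(-1/57) + 393)*(1/83) = (299/57 + 393)*(1/83) = (22700/57)*(1/83) = 22700/4731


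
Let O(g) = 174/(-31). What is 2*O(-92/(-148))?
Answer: -348/31 ≈ -11.226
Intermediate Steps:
O(g) = -174/31 (O(g) = 174*(-1/31) = -174/31)
2*O(-92/(-148)) = 2*(-174/31) = -348/31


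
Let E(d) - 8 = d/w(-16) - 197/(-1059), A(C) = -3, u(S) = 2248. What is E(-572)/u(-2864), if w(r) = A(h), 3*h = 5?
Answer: 70195/793544 ≈ 0.088458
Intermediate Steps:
h = 5/3 (h = (1/3)*5 = 5/3 ≈ 1.6667)
w(r) = -3
E(d) = 8669/1059 - d/3 (E(d) = 8 + (d/(-3) - 197/(-1059)) = 8 + (d*(-1/3) - 197*(-1/1059)) = 8 + (-d/3 + 197/1059) = 8 + (197/1059 - d/3) = 8669/1059 - d/3)
E(-572)/u(-2864) = (8669/1059 - 1/3*(-572))/2248 = (8669/1059 + 572/3)*(1/2248) = (70195/353)*(1/2248) = 70195/793544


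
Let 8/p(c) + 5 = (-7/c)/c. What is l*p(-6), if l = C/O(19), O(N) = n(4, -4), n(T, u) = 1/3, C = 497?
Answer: -429408/187 ≈ -2296.3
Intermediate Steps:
p(c) = 8/(-5 - 7/c²) (p(c) = 8/(-5 + (-7/c)/c) = 8/(-5 - 7/c²))
n(T, u) = ⅓
O(N) = ⅓
l = 1491 (l = 497/(⅓) = 497*3 = 1491)
l*p(-6) = 1491*(-8*(-6)²/(7 + 5*(-6)²)) = 1491*(-8*36/(7 + 5*36)) = 1491*(-8*36/(7 + 180)) = 1491*(-8*36/187) = 1491*(-8*36*1/187) = 1491*(-288/187) = -429408/187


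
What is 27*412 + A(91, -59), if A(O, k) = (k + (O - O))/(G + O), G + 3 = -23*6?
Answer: 556259/50 ≈ 11125.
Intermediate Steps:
G = -141 (G = -3 - 23*6 = -3 - 138 = -141)
A(O, k) = k/(-141 + O) (A(O, k) = (k + (O - O))/(-141 + O) = (k + 0)/(-141 + O) = k/(-141 + O))
27*412 + A(91, -59) = 27*412 - 59/(-141 + 91) = 11124 - 59/(-50) = 11124 - 59*(-1/50) = 11124 + 59/50 = 556259/50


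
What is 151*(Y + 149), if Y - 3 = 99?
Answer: 37901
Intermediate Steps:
Y = 102 (Y = 3 + 99 = 102)
151*(Y + 149) = 151*(102 + 149) = 151*251 = 37901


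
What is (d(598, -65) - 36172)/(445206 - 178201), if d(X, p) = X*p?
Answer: -75042/267005 ≈ -0.28105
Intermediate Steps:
(d(598, -65) - 36172)/(445206 - 178201) = (598*(-65) - 36172)/(445206 - 178201) = (-38870 - 36172)/267005 = -75042*1/267005 = -75042/267005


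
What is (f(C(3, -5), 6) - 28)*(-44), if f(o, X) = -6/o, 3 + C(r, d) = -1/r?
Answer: 5764/5 ≈ 1152.8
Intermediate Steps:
C(r, d) = -3 - 1/r
(f(C(3, -5), 6) - 28)*(-44) = (-6/(-3 - 1/3) - 28)*(-44) = (-6/(-10/3) - 28)*(-44) = (-6*(-3/10) - 28)*(-44) = (9/5 - 28)*(-44) = -131/5*(-44) = 5764/5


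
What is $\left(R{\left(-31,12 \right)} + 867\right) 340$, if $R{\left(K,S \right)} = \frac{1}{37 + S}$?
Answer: $\frac{14444560}{49} \approx 2.9479 \cdot 10^{5}$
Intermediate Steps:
$\left(R{\left(-31,12 \right)} + 867\right) 340 = \left(\frac{1}{37 + 12} + 867\right) 340 = \left(\frac{1}{49} + 867\right) 340 = \frac{42484}{49} \cdot 340 = \frac{14444560}{49}$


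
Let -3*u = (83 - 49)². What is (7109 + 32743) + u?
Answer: 118400/3 ≈ 39467.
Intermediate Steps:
u = -1156/3 (u = -(83 - 49)²/3 = -⅓*34² = -⅓*1156 = -1156/3 ≈ -385.33)
(7109 + 32743) + u = (7109 + 32743) - 1156/3 = 39852 - 1156/3 = 118400/3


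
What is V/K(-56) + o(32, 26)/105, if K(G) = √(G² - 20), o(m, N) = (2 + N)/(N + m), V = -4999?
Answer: 2/435 - 4999*√779/1558 ≈ -89.549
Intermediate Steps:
o(m, N) = (2 + N)/(N + m)
K(G) = √(-20 + G²)
V/K(-56) + o(32, 26)/105 = -4999/√(-20 + (-56)²) + ((2 + 26)/(26 + 32))/105 = -4999/√(-20 + 3136) + (28/58)*(1/105) = -4999*√779/1558 + ((1/58)*28)*(1/105) = -4999*√779/1558 + (14/29)*(1/105) = -4999*√779/1558 + 2/435 = 2/435 - 4999*√779/1558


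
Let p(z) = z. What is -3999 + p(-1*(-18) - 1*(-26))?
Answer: -3955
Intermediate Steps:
-3999 + p(-1*(-18) - 1*(-26)) = -3999 + (-1*(-18) - 1*(-26)) = -3999 + (18 + 26) = -3999 + 44 = -3955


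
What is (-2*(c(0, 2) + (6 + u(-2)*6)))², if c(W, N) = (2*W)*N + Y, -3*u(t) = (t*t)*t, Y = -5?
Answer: 1156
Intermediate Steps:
u(t) = -t³/3 (u(t) = -t*t*t/3 = -t²*t/3 = -t³/3)
c(W, N) = -5 + 2*N*W (c(W, N) = (2*W)*N - 5 = 2*N*W - 5 = -5 + 2*N*W)
(-2*(c(0, 2) + (6 + u(-2)*6)))² = (-2*((-5 + 2*2*0) + (6 - ⅓*(-2)³*6)))² = (-2*((-5 + 0) + (6 - ⅓*(-8)*6)))² = (-2*(-5 + (6 + (8/3)*6)))² = (-2*(-5 + (6 + 16)))² = (-2*(-5 + 22))² = (-2*17)² = (-34)² = 1156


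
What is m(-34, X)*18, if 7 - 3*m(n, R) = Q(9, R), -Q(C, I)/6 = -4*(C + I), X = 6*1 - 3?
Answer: -1686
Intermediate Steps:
X = 3 (X = 6 - 3 = 3)
Q(C, I) = 24*C + 24*I (Q(C, I) = -(-24)*(C + I) = -6*(-4*C - 4*I) = 24*C + 24*I)
m(n, R) = -209/3 - 8*R (m(n, R) = 7/3 - (24*9 + 24*R)/3 = 7/3 - (216 + 24*R)/3 = 7/3 + (-72 - 8*R) = -209/3 - 8*R)
m(-34, X)*18 = (-209/3 - 8*3)*18 = (-209/3 - 24)*18 = -281/3*18 = -1686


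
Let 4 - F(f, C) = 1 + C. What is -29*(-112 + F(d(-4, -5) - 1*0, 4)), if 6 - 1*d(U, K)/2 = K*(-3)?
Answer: 3277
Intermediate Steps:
d(U, K) = 12 + 6*K (d(U, K) = 12 - 2*K*(-3) = 12 - (-6)*K = 12 + 6*K)
F(f, C) = 3 - C (F(f, C) = 4 - (1 + C) = 4 + (-1 - C) = 3 - C)
-29*(-112 + F(d(-4, -5) - 1*0, 4)) = -29*(-112 + (3 - 1*4)) = -29*(-112 + (3 - 4)) = -29*(-112 - 1) = -29*(-113) = 3277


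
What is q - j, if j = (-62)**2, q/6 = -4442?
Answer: -30496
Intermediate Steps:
q = -26652 (q = 6*(-4442) = -26652)
j = 3844
q - j = -26652 - 1*3844 = -26652 - 3844 = -30496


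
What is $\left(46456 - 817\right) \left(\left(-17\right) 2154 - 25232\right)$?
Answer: $-2822772150$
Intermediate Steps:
$\left(46456 - 817\right) \left(\left(-17\right) 2154 - 25232\right) = 45639 \left(-36618 - 25232\right) = 45639 \left(-61850\right) = -2822772150$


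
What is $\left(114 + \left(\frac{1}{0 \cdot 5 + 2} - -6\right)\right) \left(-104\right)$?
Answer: $-12532$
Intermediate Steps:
$\left(114 + \left(\frac{1}{0 \cdot 5 + 2} - -6\right)\right) \left(-104\right) = \left(114 + \left(\frac{1}{0 + 2} + 6\right)\right) \left(-104\right) = \left(114 + \left(\frac{1}{2} + 6\right)\right) \left(-104\right) = \left(114 + \frac{13}{2}\right) \left(-104\right) = \frac{241}{2} \left(-104\right) = -12532$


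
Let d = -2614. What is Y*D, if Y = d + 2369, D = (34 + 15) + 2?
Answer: -12495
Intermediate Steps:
D = 51 (D = 49 + 2 = 51)
Y = -245 (Y = -2614 + 2369 = -245)
Y*D = -245*51 = -12495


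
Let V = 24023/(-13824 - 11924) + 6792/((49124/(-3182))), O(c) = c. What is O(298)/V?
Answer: -94230934024/139412397391 ≈ -0.67591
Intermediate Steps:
V = -139412397391/316211188 (V = 24023/(-25748) + 6792/((49124*(-1/3182))) = 24023*(-1/25748) + 6792/(-24562/1591) = -24023/25748 + 6792*(-1591/24562) = -24023/25748 - 5403036/12281 = -139412397391/316211188 ≈ -440.88)
O(298)/V = 298/(-139412397391/316211188) = 298*(-316211188/139412397391) = -94230934024/139412397391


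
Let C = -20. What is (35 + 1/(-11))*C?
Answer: -7680/11 ≈ -698.18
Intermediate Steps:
(35 + 1/(-11))*C = (35 + 1/(-11))*(-20) = (35 - 1/11)*(-20) = (384/11)*(-20) = -7680/11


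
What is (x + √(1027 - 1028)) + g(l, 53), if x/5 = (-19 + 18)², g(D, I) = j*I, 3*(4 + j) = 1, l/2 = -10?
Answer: -568/3 + I ≈ -189.33 + 1.0*I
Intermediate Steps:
l = -20 (l = 2*(-10) = -20)
j = -11/3 (j = -4 + (⅓)*1 = -4 + ⅓ = -11/3 ≈ -3.6667)
g(D, I) = -11*I/3
x = 5 (x = 5*(-19 + 18)² = 5*(-1)² = 5*1 = 5)
(x + √(1027 - 1028)) + g(l, 53) = (5 + √(1027 - 1028)) - 11/3*53 = (5 + √(-1)) - 583/3 = (5 + I) - 583/3 = -568/3 + I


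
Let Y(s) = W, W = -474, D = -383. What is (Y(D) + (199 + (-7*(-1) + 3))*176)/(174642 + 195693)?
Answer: 7262/74067 ≈ 0.098046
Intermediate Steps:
Y(s) = -474
(Y(D) + (199 + (-7*(-1) + 3))*176)/(174642 + 195693) = (-474 + (199 + (-7*(-1) + 3))*176)/(174642 + 195693) = (-474 + (199 + (7 + 3))*176)/370335 = (-474 + (199 + 10)*176)*(1/370335) = (-474 + 209*176)*(1/370335) = (-474 + 36784)*(1/370335) = 36310*(1/370335) = 7262/74067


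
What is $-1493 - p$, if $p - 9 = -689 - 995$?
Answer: $182$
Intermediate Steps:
$p = -1675$ ($p = 9 - 1684 = -1675$)
$-1493 - p = -1493 - -1675 = -1493 + 1675 = 182$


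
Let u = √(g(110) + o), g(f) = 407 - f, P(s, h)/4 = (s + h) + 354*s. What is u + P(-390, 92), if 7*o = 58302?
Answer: -553432 + 3*√46963/7 ≈ -5.5334e+5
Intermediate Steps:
P(s, h) = 4*h + 1420*s (P(s, h) = 4*((s + h) + 354*s) = 4*((h + s) + 354*s) = 4*(h + 355*s) = 4*h + 1420*s)
o = 58302/7 (o = (⅐)*58302 = 58302/7 ≈ 8328.9)
u = 3*√46963/7 (u = √((407 - 1*110) + 58302/7) = √((407 - 110) + 58302/7) = √(297 + 58302/7) = √(60381/7) = 3*√46963/7 ≈ 92.875)
u + P(-390, 92) = 3*√46963/7 + (4*92 + 1420*(-390)) = 3*√46963/7 + (368 - 553800) = 3*√46963/7 - 553432 = -553432 + 3*√46963/7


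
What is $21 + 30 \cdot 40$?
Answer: $1221$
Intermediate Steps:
$21 + 30 \cdot 40 = 21 + 1200 = 1221$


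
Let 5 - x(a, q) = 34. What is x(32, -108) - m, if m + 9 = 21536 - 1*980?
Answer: -20576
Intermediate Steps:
x(a, q) = -29 (x(a, q) = 5 - 1*34 = 5 - 34 = -29)
m = 20547 (m = -9 + (21536 - 1*980) = -9 + (21536 - 980) = -9 + 20556 = 20547)
x(32, -108) - m = -29 - 1*20547 = -29 - 20547 = -20576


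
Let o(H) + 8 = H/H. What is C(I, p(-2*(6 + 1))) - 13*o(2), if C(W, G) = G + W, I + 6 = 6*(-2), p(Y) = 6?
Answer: 79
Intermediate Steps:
I = -18 (I = -6 + 6*(-2) = -6 - 12 = -18)
o(H) = -7 (o(H) = -8 + H/H = -8 + 1 = -7)
C(I, p(-2*(6 + 1))) - 13*o(2) = (6 - 18) - 13*(-7) = -12 + 91 = 79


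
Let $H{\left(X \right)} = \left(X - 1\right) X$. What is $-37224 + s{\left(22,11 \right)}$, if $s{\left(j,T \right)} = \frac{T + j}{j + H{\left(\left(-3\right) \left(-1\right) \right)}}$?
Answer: $- \frac{1042239}{28} \approx -37223.0$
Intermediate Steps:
$H{\left(X \right)} = X \left(-1 + X\right)$ ($H{\left(X \right)} = \left(-1 + X\right) X = X \left(-1 + X\right)$)
$s{\left(j,T \right)} = \frac{T + j}{6 + j}$ ($s{\left(j,T \right)} = \frac{T + j}{j + \left(-3\right) \left(-1\right) \left(-1 - -3\right)} = \frac{T + j}{j + 3 \left(-1 + 3\right)} = \frac{T + j}{j + 3 \cdot 2} = \frac{T + j}{j + 6} = \frac{T + j}{6 + j}$)
$-37224 + s{\left(22,11 \right)} = -37224 + \frac{11 + 22}{6 + 22} = -37224 + \frac{1}{28} \cdot 33 = -37224 + \frac{33}{28} = - \frac{1042239}{28}$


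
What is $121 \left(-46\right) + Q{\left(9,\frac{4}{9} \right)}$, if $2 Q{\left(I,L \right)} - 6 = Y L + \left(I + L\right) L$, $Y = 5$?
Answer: $- \frac{450343}{81} \approx -5559.8$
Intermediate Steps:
$Q{\left(I,L \right)} = 3 + \frac{5 L}{2} + \frac{L \left(I + L\right)}{2}$ ($Q{\left(I,L \right)} = 3 + \frac{5 L + \left(I + L\right) L}{2} = 3 + \frac{5 L + L \left(I + L\right)}{2} = 3 + \left(\frac{5 L}{2} + \frac{L \left(I + L\right)}{2}\right) = 3 + \frac{5 L}{2} + \frac{L \left(I + L\right)}{2}$)
$121 \left(-46\right) + Q{\left(9,\frac{4}{9} \right)} = 121 \left(-46\right) + \left(3 + \frac{\left(\frac{4}{9}\right)^{2}}{2} + \frac{5 \cdot \frac{4}{9}}{2} + \frac{1}{2} \cdot 9 \cdot \frac{4}{9}\right) = -5566 + \left(3 + \frac{\left(4 \cdot \frac{1}{9}\right)^{2}}{2} + \frac{5 \cdot 4 \cdot \frac{1}{9}}{2} + \frac{1}{2} \cdot 9 \cdot 4 \cdot \frac{1}{9}\right) = -5566 + \left(3 + \frac{\left(\frac{4}{9}\right)^{2}}{2} + \frac{5}{2} \cdot \frac{4}{9} + \frac{1}{2} \cdot 9 \cdot \frac{4}{9}\right) = -5566 + \left(3 + \frac{1}{2} \cdot \frac{16}{81} + \frac{10}{9} + 2\right) = -5566 + \left(3 + \frac{8}{81} + \frac{10}{9} + 2\right) = -5566 + \frac{503}{81} = - \frac{450343}{81}$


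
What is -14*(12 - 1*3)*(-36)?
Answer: 4536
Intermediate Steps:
-14*(12 - 1*3)*(-36) = -14*(12 - 3)*(-36) = -14*9*(-36) = -126*(-36) = 4536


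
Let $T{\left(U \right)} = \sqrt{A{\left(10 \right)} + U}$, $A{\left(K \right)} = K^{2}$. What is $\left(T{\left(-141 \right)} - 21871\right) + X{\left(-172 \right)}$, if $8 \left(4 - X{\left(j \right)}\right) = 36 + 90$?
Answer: $- \frac{87531}{4} + i \sqrt{41} \approx -21883.0 + 6.4031 i$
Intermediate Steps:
$T{\left(U \right)} = \sqrt{100 + U}$ ($T{\left(U \right)} = \sqrt{10^{2} + U} = \sqrt{100 + U}$)
$X{\left(j \right)} = - \frac{47}{4}$ ($X{\left(j \right)} = 4 - \frac{36 + 90}{8} = 4 - \frac{63}{4} = - \frac{47}{4}$)
$\left(T{\left(-141 \right)} - 21871\right) + X{\left(-172 \right)} = \left(\sqrt{100 - 141} - 21871\right) - \frac{47}{4} = \left(\sqrt{-41} - 21871\right) - \frac{47}{4} = \left(i \sqrt{41} - 21871\right) - \frac{47}{4} = \left(-21871 + i \sqrt{41}\right) - \frac{47}{4} = - \frac{87531}{4} + i \sqrt{41}$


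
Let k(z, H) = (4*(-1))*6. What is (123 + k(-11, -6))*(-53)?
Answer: -5247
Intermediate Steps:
k(z, H) = -24 (k(z, H) = -4*6 = -24)
(123 + k(-11, -6))*(-53) = (123 - 24)*(-53) = 99*(-53) = -5247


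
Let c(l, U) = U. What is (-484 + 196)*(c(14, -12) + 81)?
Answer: -19872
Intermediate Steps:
(-484 + 196)*(c(14, -12) + 81) = (-484 + 196)*(-12 + 81) = -288*69 = -19872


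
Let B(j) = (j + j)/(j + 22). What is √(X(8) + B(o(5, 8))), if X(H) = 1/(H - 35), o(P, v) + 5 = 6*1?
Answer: √2139/207 ≈ 0.22343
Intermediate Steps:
o(P, v) = 1 (o(P, v) = -5 + 6*1 = -5 + 6 = 1)
X(H) = 1/(-35 + H)
B(j) = 2*j/(22 + j) (B(j) = (2*j)/(22 + j) = 2*j/(22 + j))
√(X(8) + B(o(5, 8))) = √(1/(-35 + 8) + 2*1/(22 + 1)) = √(1/(-27) + 2*1/23) = √(-1/27 + 2*1*(1/23)) = √(-1/27 + 2/23) = √(31/621) = √2139/207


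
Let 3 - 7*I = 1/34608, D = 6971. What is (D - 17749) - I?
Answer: -2611138991/242256 ≈ -10778.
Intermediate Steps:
I = 103823/242256 (I = 3/7 - ⅐/34608 = 3/7 - ⅐*1/34608 = 3/7 - 1/242256 = 103823/242256 ≈ 0.42857)
(D - 17749) - I = (6971 - 17749) - 1*103823/242256 = -10778 - 103823/242256 = -2611138991/242256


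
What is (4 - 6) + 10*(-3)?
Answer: -32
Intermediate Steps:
(4 - 6) + 10*(-3) = -2 - 30 = -32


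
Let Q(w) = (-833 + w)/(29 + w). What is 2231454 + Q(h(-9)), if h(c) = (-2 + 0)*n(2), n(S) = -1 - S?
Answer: 78100063/35 ≈ 2.2314e+6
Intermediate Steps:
h(c) = 6 (h(c) = (-2 + 0)*(-1 - 1*2) = -2*(-1 - 2) = -2*(-3) = 6)
Q(w) = (-833 + w)/(29 + w)
2231454 + Q(h(-9)) = 2231454 + (-833 + 6)/(29 + 6) = 2231454 - 827/35 = 78100063/35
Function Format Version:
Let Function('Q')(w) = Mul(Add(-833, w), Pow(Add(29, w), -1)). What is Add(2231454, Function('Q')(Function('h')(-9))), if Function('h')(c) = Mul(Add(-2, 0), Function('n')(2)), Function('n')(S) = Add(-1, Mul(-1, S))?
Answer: Rational(78100063, 35) ≈ 2.2314e+6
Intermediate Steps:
Function('h')(c) = 6 (Function('h')(c) = Mul(Add(-2, 0), Add(-1, Mul(-1, 2))) = Mul(-2, Add(-1, -2)) = Mul(-2, -3) = 6)
Function('Q')(w) = Mul(Pow(Add(29, w), -1), Add(-833, w))
Add(2231454, Function('Q')(Function('h')(-9))) = Add(2231454, Mul(Pow(Add(29, 6), -1), Add(-833, 6))) = Add(2231454, Mul(Pow(35, -1), -827)) = Add(2231454, Mul(Rational(1, 35), -827)) = Add(2231454, Rational(-827, 35)) = Rational(78100063, 35)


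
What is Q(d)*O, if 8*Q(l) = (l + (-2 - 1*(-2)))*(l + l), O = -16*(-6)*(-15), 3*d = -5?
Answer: -1000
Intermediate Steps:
d = -5/3 (d = (⅓)*(-5) = -5/3 ≈ -1.6667)
O = -1440 (O = 96*(-15) = -1440)
Q(l) = l²/4 (Q(l) = ((l + (-2 - 1*(-2)))*(l + l))/8 = ((l + (-2 + 2))*(2*l))/8 = ((l + 0)*(2*l))/8 = (l*(2*l))/8 = (2*l²)/8 = l²/4)
Q(d)*O = ((-5/3)²/4)*(-1440) = ((¼)*(25/9))*(-1440) = (25/36)*(-1440) = -1000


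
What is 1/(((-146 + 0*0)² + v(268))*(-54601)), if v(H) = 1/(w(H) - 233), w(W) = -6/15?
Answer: -1167/1358241753967 ≈ -8.5920e-10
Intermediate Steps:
w(W) = -⅖ (w(W) = -6*1/15 = -⅖)
v(H) = -5/1167 (v(H) = 1/(-⅖ - 233) = 1/(-1167/5) = -5/1167)
1/(((-146 + 0*0)² + v(268))*(-54601)) = 1/((-146 + 0*0)² - 5/1167*(-54601)) = -1/54601/((-146 + 0)² - 5/1167) = -1/54601/((-146)² - 5/1167) = -1/54601/(21316 - 5/1167) = -1/54601/(24875767/1167) = (1167/24875767)*(-1/54601) = -1167/1358241753967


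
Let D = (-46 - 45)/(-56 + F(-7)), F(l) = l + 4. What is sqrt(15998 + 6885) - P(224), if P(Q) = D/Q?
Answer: -13/1888 + 7*sqrt(467) ≈ 151.26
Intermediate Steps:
F(l) = 4 + l
D = 91/59 (D = (-46 - 45)/(-56 + (4 - 7)) = -91/(-56 - 3) = -91/(-59) = -91*(-1/59) = 91/59 ≈ 1.5424)
P(Q) = 91/(59*Q)
sqrt(15998 + 6885) - P(224) = sqrt(15998 + 6885) - 91/(59*224) = sqrt(22883) - 91/(59*224) = 7*sqrt(467) - 1*13/1888 = 7*sqrt(467) - 13/1888 = -13/1888 + 7*sqrt(467)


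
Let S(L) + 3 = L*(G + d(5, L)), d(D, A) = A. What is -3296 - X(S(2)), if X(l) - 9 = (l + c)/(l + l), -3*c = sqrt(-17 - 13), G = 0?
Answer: -6611/2 + I*sqrt(30)/6 ≈ -3305.5 + 0.91287*I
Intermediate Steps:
c = -I*sqrt(30)/3 (c = -sqrt(-17 - 13)/3 = -I*sqrt(30)/3 ≈ -1.8257*I)
S(L) = -3 + L**2 (S(L) = -3 + L*(0 + L) = -3 + L*L = -3 + L**2)
X(l) = 9 + (l - I*sqrt(30)/3)/(2*l) (X(l) = 9 + (l - I*sqrt(30)/3)/(l + l) = 9 + (l - I*sqrt(30)/3)/((2*l)) = 9 + (l - I*sqrt(30)/3)*(1/(2*l)) = 9 + (l - I*sqrt(30)/3)/(2*l))
-3296 - X(S(2)) = -3296 - (57*(-3 + 2**2) - I*sqrt(30))/(6*(-3 + 2**2)) = -3296 - (57*(-3 + 4) - I*sqrt(30))/(6*(-3 + 4)) = -3296 - (57*1 - I*sqrt(30))/(6*1) = -3296 - (57 - I*sqrt(30))/6 = -3296 - (19/2 - I*sqrt(30)/6) = -3296 + (-19/2 + I*sqrt(30)/6) = -6611/2 + I*sqrt(30)/6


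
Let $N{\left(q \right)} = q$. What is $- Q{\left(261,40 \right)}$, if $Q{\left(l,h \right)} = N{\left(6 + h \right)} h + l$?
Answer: $-2101$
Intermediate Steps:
$Q{\left(l,h \right)} = l + h \left(6 + h\right)$ ($Q{\left(l,h \right)} = \left(6 + h\right) h + l = h \left(6 + h\right) + l = l + h \left(6 + h\right)$)
$- Q{\left(261,40 \right)} = - (261 + 40 \left(6 + 40\right)) = - (261 + 40 \cdot 46) = - (261 + 1840) = \left(-1\right) 2101 = -2101$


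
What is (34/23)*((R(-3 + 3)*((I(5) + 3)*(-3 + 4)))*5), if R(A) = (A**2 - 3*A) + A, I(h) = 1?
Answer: 0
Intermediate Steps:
R(A) = A**2 - 2*A
(34/23)*((R(-3 + 3)*((I(5) + 3)*(-3 + 4)))*5) = (34/23)*((((-3 + 3)*(-2 + (-3 + 3)))*((1 + 3)*(-3 + 4)))*5) = ((1/23)*34)*(((0*(-2 + 0))*(4*1))*5) = 34*(((0*(-2))*4)*5)/23 = 34*((0*4)*5)/23 = 34*(0*5)/23 = (34/23)*0 = 0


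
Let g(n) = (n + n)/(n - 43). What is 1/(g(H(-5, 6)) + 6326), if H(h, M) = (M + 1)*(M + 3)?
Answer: 10/63323 ≈ 0.00015792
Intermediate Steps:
H(h, M) = (1 + M)*(3 + M)
g(n) = 2*n/(-43 + n) (g(n) = (2*n)/(-43 + n) = 2*n/(-43 + n))
1/(g(H(-5, 6)) + 6326) = 1/(2*(3 + 6**2 + 4*6)/(-43 + (3 + 6**2 + 4*6)) + 6326) = 1/(2*(3 + 36 + 24)/(-43 + (3 + 36 + 24)) + 6326) = 1/(2*63/(-43 + 63) + 6326) = 1/(2*63/20 + 6326) = 1/(2*63*(1/20) + 6326) = 1/(63/10 + 6326) = 1/(63323/10) = 10/63323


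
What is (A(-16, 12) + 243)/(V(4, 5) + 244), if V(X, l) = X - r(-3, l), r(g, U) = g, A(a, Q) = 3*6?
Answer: 261/251 ≈ 1.0398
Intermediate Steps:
A(a, Q) = 18
V(X, l) = 3 + X (V(X, l) = X - 1*(-3) = X + 3 = 3 + X)
(A(-16, 12) + 243)/(V(4, 5) + 244) = (18 + 243)/((3 + 4) + 244) = 261/(7 + 244) = 261/251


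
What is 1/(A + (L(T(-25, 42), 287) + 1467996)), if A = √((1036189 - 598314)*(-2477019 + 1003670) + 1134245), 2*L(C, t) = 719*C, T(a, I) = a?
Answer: 5836034/11095389448809 - 4*I*√645141559130/11095389448809 ≈ 5.2599e-7 - 2.8956e-7*I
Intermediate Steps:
L(C, t) = 719*C/2 (L(C, t) = (719*C)/2 = 719*C/2)
A = I*√645141559130 (A = √(437875*(-1473349) + 1134245) = √(-645142693375 + 1134245) = √(-645141559130) = I*√645141559130 ≈ 8.0321e+5*I)
1/(A + (L(T(-25, 42), 287) + 1467996)) = 1/(I*√645141559130 + ((719/2)*(-25) + 1467996)) = 1/(I*√645141559130 + (-17975/2 + 1467996)) = 1/(I*√645141559130 + 2918017/2) = 1/(2918017/2 + I*√645141559130)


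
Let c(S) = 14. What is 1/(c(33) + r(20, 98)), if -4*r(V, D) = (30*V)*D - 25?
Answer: -4/58719 ≈ -6.8121e-5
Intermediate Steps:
r(V, D) = 25/4 - 15*D*V/2 (r(V, D) = -((30*V)*D - 25)/4 = -(30*D*V - 25)/4 = -(-25 + 30*D*V)/4 = 25/4 - 15*D*V/2)
1/(c(33) + r(20, 98)) = 1/(14 + (25/4 - 15/2*98*20)) = 1/(14 + (25/4 - 14700)) = 1/(14 - 58775/4) = 1/(-58719/4) = -4/58719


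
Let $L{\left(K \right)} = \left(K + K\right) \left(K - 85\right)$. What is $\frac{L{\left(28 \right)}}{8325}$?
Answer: $- \frac{1064}{2775} \approx -0.38342$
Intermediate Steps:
$L{\left(K \right)} = 2 K \left(-85 + K\right)$
$\frac{L{\left(28 \right)}}{8325} = \frac{2 \cdot 28 \left(-85 + 28\right)}{8325} = 2 \cdot 28 \left(-57\right) \frac{1}{8325} = \left(-3192\right) \frac{1}{8325} = - \frac{1064}{2775}$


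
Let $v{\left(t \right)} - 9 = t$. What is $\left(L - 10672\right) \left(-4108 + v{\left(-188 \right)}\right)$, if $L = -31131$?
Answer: $179209461$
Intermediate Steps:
$v{\left(t \right)} = 9 + t$
$\left(L - 10672\right) \left(-4108 + v{\left(-188 \right)}\right) = \left(-31131 - 10672\right) \left(-4108 + \left(9 - 188\right)\right) = - 41803 \left(-4108 - 179\right) = \left(-41803\right) \left(-4287\right) = 179209461$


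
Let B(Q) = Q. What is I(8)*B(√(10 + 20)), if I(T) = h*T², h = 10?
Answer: 640*√30 ≈ 3505.4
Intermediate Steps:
I(T) = 10*T²
I(8)*B(√(10 + 20)) = (10*8²)*√(10 + 20) = (10*64)*√30 = 640*√30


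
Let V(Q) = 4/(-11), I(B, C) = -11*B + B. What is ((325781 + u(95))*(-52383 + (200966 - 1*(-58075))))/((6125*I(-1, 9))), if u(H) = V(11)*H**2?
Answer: 366558697539/336875 ≈ 1.0881e+6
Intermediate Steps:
I(B, C) = -10*B
V(Q) = -4/11 (V(Q) = 4*(-1/11) = -4/11)
u(H) = -4*H**2/11
((325781 + u(95))*(-52383 + (200966 - 1*(-58075))))/((6125*I(-1, 9))) = ((325781 - 4/11*95**2)*(-52383 + (200966 - 1*(-58075))))/((6125*(-10*(-1)))) = ((325781 - 4/11*9025)*(-52383 + (200966 + 58075)))/((6125*10)) = ((325781 - 36100/11)*(-52383 + 259041))/61250 = ((3547491/11)*206658)*(1/61250) = (733117395078/11)*(1/61250) = 366558697539/336875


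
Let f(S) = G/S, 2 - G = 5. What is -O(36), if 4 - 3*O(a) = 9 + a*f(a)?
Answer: ⅔ ≈ 0.66667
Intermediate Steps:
G = -3 (G = 2 - 1*5 = 2 - 5 = -3)
f(S) = -3/S
O(a) = -⅔ (O(a) = 4/3 - (9 + a*(-3/a))/3 = 4/3 - (9 - 3)/3 = 4/3 - ⅓*6 = 4/3 - 2 = -⅔)
-O(36) = -1*(-⅔) = ⅔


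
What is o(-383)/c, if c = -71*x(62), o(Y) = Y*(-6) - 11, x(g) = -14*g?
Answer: 2287/61628 ≈ 0.037110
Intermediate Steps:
o(Y) = -11 - 6*Y (o(Y) = -6*Y - 11 = -11 - 6*Y)
c = 61628 (c = -(-994)*62 = -71*(-868) = 61628)
o(-383)/c = (-11 - 6*(-383))/61628 = (-11 + 2298)*(1/61628) = 2287*(1/61628) = 2287/61628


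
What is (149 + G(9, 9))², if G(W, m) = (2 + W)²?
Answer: 72900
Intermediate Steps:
(149 + G(9, 9))² = (149 + (2 + 9)²)² = (149 + 11²)² = (149 + 121)² = 270² = 72900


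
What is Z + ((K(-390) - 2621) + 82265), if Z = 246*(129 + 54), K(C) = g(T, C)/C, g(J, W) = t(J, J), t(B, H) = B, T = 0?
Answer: 124662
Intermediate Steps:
g(J, W) = J
K(C) = 0 (K(C) = 0/C = 0)
Z = 45018 (Z = 246*183 = 45018)
Z + ((K(-390) - 2621) + 82265) = 45018 + ((0 - 2621) + 82265) = 45018 + (-2621 + 82265) = 45018 + 79644 = 124662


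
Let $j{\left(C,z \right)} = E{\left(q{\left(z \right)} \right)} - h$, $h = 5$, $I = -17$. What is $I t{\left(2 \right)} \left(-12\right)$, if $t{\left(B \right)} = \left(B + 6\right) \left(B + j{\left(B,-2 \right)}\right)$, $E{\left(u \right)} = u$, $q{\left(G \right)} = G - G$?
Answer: $-4896$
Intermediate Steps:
$q{\left(G \right)} = 0$
$j{\left(C,z \right)} = -5$ ($j{\left(C,z \right)} = 0 - 5 = -5$)
$t{\left(B \right)} = \left(-5 + B\right) \left(6 + B\right)$ ($t{\left(B \right)} = \left(B + 6\right) \left(B - 5\right) = \left(6 + B\right) \left(-5 + B\right) = \left(-5 + B\right) \left(6 + B\right)$)
$I t{\left(2 \right)} \left(-12\right) = - 17 \left(-30 + 2 + 2^{2}\right) \left(-12\right) = - 17 \left(-30 + 2 + 4\right) \left(-12\right) = \left(-17\right) \left(-24\right) \left(-12\right) = 408 \left(-12\right) = -4896$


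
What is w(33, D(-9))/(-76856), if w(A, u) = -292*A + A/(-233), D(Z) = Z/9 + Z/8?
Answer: 2245221/17907448 ≈ 0.12538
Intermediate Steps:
D(Z) = 17*Z/72 (D(Z) = Z*(⅑) + Z*(⅛) = Z/9 + Z/8 = 17*Z/72)
w(A, u) = -68037*A/233 (w(A, u) = -292*A + A*(-1/233) = -292*A - A/233 = -68037*A/233)
w(33, D(-9))/(-76856) = -68037/233*33/(-76856) = -2245221/233*(-1/76856) = 2245221/17907448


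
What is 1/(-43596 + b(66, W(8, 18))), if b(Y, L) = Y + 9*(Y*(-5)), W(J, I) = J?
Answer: -1/46500 ≈ -2.1505e-5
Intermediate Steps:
b(Y, L) = -44*Y (b(Y, L) = Y + 9*(-5*Y) = Y - 45*Y = -44*Y)
1/(-43596 + b(66, W(8, 18))) = 1/(-43596 - 44*66) = 1/(-43596 - 2904) = 1/(-46500) = -1/46500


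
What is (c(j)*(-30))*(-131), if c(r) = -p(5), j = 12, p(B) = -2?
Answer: 7860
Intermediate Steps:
c(r) = 2 (c(r) = -1*(-2) = 2)
(c(j)*(-30))*(-131) = (2*(-30))*(-131) = -60*(-131) = 7860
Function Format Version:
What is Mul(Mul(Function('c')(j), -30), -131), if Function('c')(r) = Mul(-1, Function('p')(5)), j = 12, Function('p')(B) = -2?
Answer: 7860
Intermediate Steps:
Function('c')(r) = 2 (Function('c')(r) = Mul(-1, -2) = 2)
Mul(Mul(Function('c')(j), -30), -131) = Mul(Mul(2, -30), -131) = Mul(-60, -131) = 7860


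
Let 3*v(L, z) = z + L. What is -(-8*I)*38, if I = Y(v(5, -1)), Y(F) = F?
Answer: 1216/3 ≈ 405.33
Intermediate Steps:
v(L, z) = L/3 + z/3 (v(L, z) = (z + L)/3 = (L + z)/3 = L/3 + z/3)
I = 4/3 (I = (⅓)*5 + (⅓)*(-1) = 5/3 - ⅓ = 4/3 ≈ 1.3333)
-(-8*I)*38 = -(-8*4/3)*38 = -(-32)*38/3 = -1*(-1216/3) = 1216/3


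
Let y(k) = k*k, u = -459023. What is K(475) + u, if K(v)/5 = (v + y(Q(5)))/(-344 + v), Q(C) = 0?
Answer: -60129638/131 ≈ -4.5901e+5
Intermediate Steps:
y(k) = k**2
K(v) = 5*v/(-344 + v) (K(v) = 5*((v + 0**2)/(-344 + v)) = 5*((v + 0)/(-344 + v)) = 5*(v/(-344 + v)) = 5*v/(-344 + v))
K(475) + u = 5*475/(-344 + 475) - 459023 = 5*475/131 - 459023 = 5*475*(1/131) - 459023 = 2375/131 - 459023 = -60129638/131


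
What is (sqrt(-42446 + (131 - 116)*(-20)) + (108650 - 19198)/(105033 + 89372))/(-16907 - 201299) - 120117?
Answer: -2547701835584381/21210168715 - I*sqrt(42746)/218206 ≈ -1.2012e+5 - 0.0009475*I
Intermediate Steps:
(sqrt(-42446 + (131 - 116)*(-20)) + (108650 - 19198)/(105033 + 89372))/(-16907 - 201299) - 120117 = (sqrt(-42446 + 15*(-20)) + 89452/194405)/(-218206) - 120117 = (sqrt(-42446 - 300) + 89452*(1/194405))*(-1/218206) - 120117 = (sqrt(-42746) + 89452/194405)*(-1/218206) - 120117 = (I*sqrt(42746) + 89452/194405)*(-1/218206) - 120117 = (89452/194405 + I*sqrt(42746))*(-1/218206) - 120117 = (-44726/21210168715 - I*sqrt(42746)/218206) - 120117 = -2547701835584381/21210168715 - I*sqrt(42746)/218206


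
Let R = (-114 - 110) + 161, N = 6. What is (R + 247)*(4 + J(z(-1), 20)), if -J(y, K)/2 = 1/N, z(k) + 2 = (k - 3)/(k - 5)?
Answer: 2024/3 ≈ 674.67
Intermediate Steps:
R = -63 (R = -224 + 161 = -63)
z(k) = -2 + (-3 + k)/(-5 + k) (z(k) = -2 + (k - 3)/(k - 5) = -2 + (-3 + k)/(-5 + k))
J(y, K) = -1/3 (J(y, K) = -2/6 = -2*1/6 = -1/3)
(R + 247)*(4 + J(z(-1), 20)) = (-63 + 247)*(4 - 1/3) = 184*(11/3) = 2024/3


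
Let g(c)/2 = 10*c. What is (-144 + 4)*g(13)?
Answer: -36400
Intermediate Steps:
g(c) = 20*c (g(c) = 2*(10*c) = 20*c)
(-144 + 4)*g(13) = (-144 + 4)*(20*13) = -140*260 = -36400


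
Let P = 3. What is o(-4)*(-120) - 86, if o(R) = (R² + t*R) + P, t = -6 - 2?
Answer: -6206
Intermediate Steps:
t = -8
o(R) = 3 + R² - 8*R (o(R) = (R² - 8*R) + 3 = 3 + R² - 8*R)
o(-4)*(-120) - 86 = (3 + (-4)² - 8*(-4))*(-120) - 86 = (3 + 16 + 32)*(-120) - 86 = 51*(-120) - 86 = -6120 - 86 = -6206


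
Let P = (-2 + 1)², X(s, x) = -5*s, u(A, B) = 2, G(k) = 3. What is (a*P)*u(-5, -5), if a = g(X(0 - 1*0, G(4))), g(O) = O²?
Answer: 0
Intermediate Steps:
a = 0 (a = (-5*(0 - 1*0))² = (-5*(0 + 0))² = (-5*0)² = 0² = 0)
P = 1 (P = (-1)² = 1)
(a*P)*u(-5, -5) = (0*1)*2 = 0*2 = 0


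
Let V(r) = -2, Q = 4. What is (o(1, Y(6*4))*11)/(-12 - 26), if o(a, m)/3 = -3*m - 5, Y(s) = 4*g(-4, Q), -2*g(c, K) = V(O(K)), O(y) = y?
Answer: 561/38 ≈ 14.763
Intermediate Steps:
g(c, K) = 1 (g(c, K) = -1/2*(-2) = 1)
Y(s) = 4 (Y(s) = 4*1 = 4)
o(a, m) = -15 - 9*m (o(a, m) = 3*(-3*m - 5) = 3*(-5 - 3*m) = -15 - 9*m)
(o(1, Y(6*4))*11)/(-12 - 26) = ((-15 - 9*4)*11)/(-12 - 26) = ((-15 - 36)*11)/(-38) = -51*11*(-1/38) = -561*(-1/38) = 561/38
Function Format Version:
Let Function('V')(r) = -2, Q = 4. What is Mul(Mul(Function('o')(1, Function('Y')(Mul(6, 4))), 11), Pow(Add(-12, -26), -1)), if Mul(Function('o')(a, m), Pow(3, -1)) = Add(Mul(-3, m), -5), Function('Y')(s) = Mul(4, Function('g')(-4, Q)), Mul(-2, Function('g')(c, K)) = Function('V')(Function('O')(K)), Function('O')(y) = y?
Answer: Rational(561, 38) ≈ 14.763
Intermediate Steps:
Function('g')(c, K) = 1 (Function('g')(c, K) = Mul(Rational(-1, 2), -2) = 1)
Function('Y')(s) = 4 (Function('Y')(s) = Mul(4, 1) = 4)
Function('o')(a, m) = Add(-15, Mul(-9, m)) (Function('o')(a, m) = Mul(3, Add(Mul(-3, m), -5)) = Mul(3, Add(-5, Mul(-3, m))) = Add(-15, Mul(-9, m)))
Mul(Mul(Function('o')(1, Function('Y')(Mul(6, 4))), 11), Pow(Add(-12, -26), -1)) = Mul(Mul(Add(-15, Mul(-9, 4)), 11), Pow(Add(-12, -26), -1)) = Mul(Mul(Add(-15, -36), 11), Pow(-38, -1)) = Mul(Mul(-51, 11), Rational(-1, 38)) = Mul(-561, Rational(-1, 38)) = Rational(561, 38)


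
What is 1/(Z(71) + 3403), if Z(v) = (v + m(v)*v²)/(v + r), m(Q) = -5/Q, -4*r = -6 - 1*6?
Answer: 37/125769 ≈ 0.00029419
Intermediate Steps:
r = 3 (r = -(-6 - 1*6)/4 = -(-6 - 6)/4 = -¼*(-12) = 3)
Z(v) = -4*v/(3 + v) (Z(v) = (v + (-5/v)*v²)/(v + 3) = (v - 5*v)/(3 + v) = (-4*v)/(3 + v) = -4*v/(3 + v))
1/(Z(71) + 3403) = 1/(-4*71/(3 + 71) + 3403) = 1/(-4*71/74 + 3403) = 1/(-4*71*1/74 + 3403) = 1/(-142/37 + 3403) = 1/(125769/37) = 37/125769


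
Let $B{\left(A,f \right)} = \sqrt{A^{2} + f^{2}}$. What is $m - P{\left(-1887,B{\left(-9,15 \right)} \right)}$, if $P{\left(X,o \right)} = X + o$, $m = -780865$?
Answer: $-778978 - 3 \sqrt{34} \approx -7.79 \cdot 10^{5}$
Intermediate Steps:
$m - P{\left(-1887,B{\left(-9,15 \right)} \right)} = -780865 - \left(-1887 + \sqrt{\left(-9\right)^{2} + 15^{2}}\right) = -780865 - \left(-1887 + \sqrt{81 + 225}\right) = -780865 - \left(-1887 + \sqrt{306}\right) = -780865 - \left(-1887 + 3 \sqrt{34}\right) = -780865 + \left(1887 - 3 \sqrt{34}\right) = -778978 - 3 \sqrt{34}$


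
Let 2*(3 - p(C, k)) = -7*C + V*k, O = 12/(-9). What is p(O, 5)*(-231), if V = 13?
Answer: 15785/2 ≈ 7892.5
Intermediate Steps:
O = -4/3 (O = 12*(-⅑) = -4/3 ≈ -1.3333)
p(C, k) = 3 - 13*k/2 + 7*C/2 (p(C, k) = 3 - (-7*C + 13*k)/2 = 3 + (-13*k/2 + 7*C/2) = 3 - 13*k/2 + 7*C/2)
p(O, 5)*(-231) = (3 - 13/2*5 + (7/2)*(-4/3))*(-231) = (3 - 65/2 - 14/3)*(-231) = -205/6*(-231) = 15785/2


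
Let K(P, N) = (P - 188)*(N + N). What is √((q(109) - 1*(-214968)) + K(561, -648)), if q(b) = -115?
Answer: I*√268555 ≈ 518.22*I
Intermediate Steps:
K(P, N) = 2*N*(-188 + P) (K(P, N) = (-188 + P)*(2*N) = 2*N*(-188 + P))
√((q(109) - 1*(-214968)) + K(561, -648)) = √((-115 - 1*(-214968)) + 2*(-648)*(-188 + 561)) = √((-115 + 214968) + 2*(-648)*373) = √(214853 - 483408) = √(-268555) = I*√268555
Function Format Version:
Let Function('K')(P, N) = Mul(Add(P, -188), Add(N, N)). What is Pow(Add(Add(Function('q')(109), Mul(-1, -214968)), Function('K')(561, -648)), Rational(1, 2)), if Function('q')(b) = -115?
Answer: Mul(I, Pow(268555, Rational(1, 2))) ≈ Mul(518.22, I)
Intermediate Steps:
Function('K')(P, N) = Mul(2, N, Add(-188, P)) (Function('K')(P, N) = Mul(Add(-188, P), Mul(2, N)) = Mul(2, N, Add(-188, P)))
Pow(Add(Add(Function('q')(109), Mul(-1, -214968)), Function('K')(561, -648)), Rational(1, 2)) = Pow(Add(Add(-115, Mul(-1, -214968)), Mul(2, -648, Add(-188, 561))), Rational(1, 2)) = Pow(Add(Add(-115, 214968), Mul(2, -648, 373)), Rational(1, 2)) = Pow(Add(214853, -483408), Rational(1, 2)) = Pow(-268555, Rational(1, 2)) = Mul(I, Pow(268555, Rational(1, 2)))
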